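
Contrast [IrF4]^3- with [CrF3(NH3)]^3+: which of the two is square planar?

[IrF4]^3-

For [IrF4]^3-: Ligand charges: each fluoride is −1. With an overall charge of −3 the iridium centre must be in the +1 oxidation state. Iridium is a group-9 element; Ir(I) is therefore d⁸. A 5d d⁸ ion has a large crystal-field splitting; square planar leaves the high-energy d_{x²−y²} orbital empty and maximises CFSE. → square planar.
For [CrF3(NH3)]^3+: Ligand charges: each fluoride is −1; ammonia is neutral. With an overall charge of +3 the chromium centre must be in the +6 oxidation state. Chromium is a group-6 element; Cr(VI) is therefore d⁰. A d⁰ ion has no crystal-field stabilisation preference between square planar and tetrahedral, so four ligands adopt the sterically favoured tetrahedral geometry. → tetrahedral.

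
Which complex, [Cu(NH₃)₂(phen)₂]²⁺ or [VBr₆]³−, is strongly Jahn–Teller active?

[Cu(NH₃)₂(phen)₂]²⁺

[Cu(NH₃)₂(phen)₂]²⁺: Summing ligand charges against the +2 overall charge gives an oxidation state of +2 for copper. Copper is a group-11 element; Cu(II) is therefore d⁹. The t₂g⁶e_g³ configuration has an unevenly filled e_g set; the Jahn–Teller theorem predicts a tetragonal distortion (typically axial elongation) to lift the degeneracy.
[VBr₆]³−: Summing ligand charges against the −3 overall charge gives an oxidation state of +3 for vanadium. Group 5 minus oxidation state 3 gives a d² configuration. The d² configuration leaves the e_g set evenly filled (or empty) — no strong Jahn–Teller driving force.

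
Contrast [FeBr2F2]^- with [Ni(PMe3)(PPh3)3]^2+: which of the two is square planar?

For [FeBr2F2]^-: Each bromide is −1; each fluoride is −1; balancing the −1 overall charge requires Fe(III). Iron is a group-8 element; Fe(III) is therefore d⁵. A high-spin d⁵ ion has zero CFSE in either geometry, so four ligands adopt the sterically favoured tetrahedral geometry. → tetrahedral.
For [Ni(PMe3)(PPh3)3]^2+: Summing ligand charges against the +2 overall charge gives an oxidation state of +2 for nickel. Group 10 minus oxidation state 2 gives a d⁸ configuration. Trimethylphosphine and triphenylphosphine are strong-field ligands (high in the spectrochemical series). A 3d d⁸ ion with strong-field ligands gains enough CFSE to favour square planar over tetrahedral. → square planar.

[Ni(PMe3)(PPh3)3]^2+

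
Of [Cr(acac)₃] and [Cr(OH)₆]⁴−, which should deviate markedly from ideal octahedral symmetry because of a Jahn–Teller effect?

[Cr(OH)₆]⁴−

[Cr(acac)₃]: Summing ligand charges against the 0 overall charge gives an oxidation state of +3 for chromium. Cr sits in group 6, so the d-electron count is 6 − 3 = 3. The d³ configuration leaves the e_g set evenly filled (or empty) — no strong Jahn–Teller driving force.
[Cr(OH)₆]⁴−: Each hydroxide is −1; balancing the −4 overall charge requires Cr(II). Chromium is a group-6 element; Cr(II) is therefore d⁴. Hydroxide is a weak-field ligand for a first-row metal, so the complex is high-spin. The t₂g³e_g¹ (high-spin) configuration has an unevenly filled e_g set; the Jahn–Teller theorem predicts a tetragonal distortion (typically axial elongation) to lift the degeneracy.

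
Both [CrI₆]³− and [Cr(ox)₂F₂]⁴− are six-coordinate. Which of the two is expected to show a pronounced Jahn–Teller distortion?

[Cr(ox)₂F₂]⁴−

[CrI₆]³−: Summing ligand charges against the −3 overall charge gives an oxidation state of +3 for chromium. Chromium is a group-6 element; Cr(III) is therefore d³. The d³ configuration leaves the e_g set evenly filled (or empty) — no strong Jahn–Teller driving force.
[Cr(ox)₂F₂]⁴−: Ligand charges: each oxalate is −2; each fluoride is −1. With an overall charge of −4 the chromium centre must be in the +2 oxidation state. Cr sits in group 6, so the d-electron count is 6 − 2 = 4. Fluoride and oxalate are weak-field ligands for a first-row metal, so the complex is high-spin. The t₂g³e_g¹ (high-spin) configuration has an unevenly filled e_g set; the Jahn–Teller theorem predicts a tetragonal distortion (typically axial elongation) to lift the degeneracy.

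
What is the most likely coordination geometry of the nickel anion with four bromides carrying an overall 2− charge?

Ligand charges: each bromide is −1. With an overall charge of −2 the nickel centre must be in the +2 oxidation state.
Ni sits in group 10, so the d-electron count is 10 − 2 = 8.
With 4 monodentate ligands the coordination number is 4.
Bromide is a weak-field ligand.
With weak-field ligands the CFSE gain from square planar is small, so a 3d d⁸ ion takes the sterically preferred tetrahedral geometry.

tetrahedral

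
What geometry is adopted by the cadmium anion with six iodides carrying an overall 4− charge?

Ligand charges: each iodide is −1. With an overall charge of −4 the cadmium centre must be in the +2 oxidation state.
Cadmium is a group-12 element; Cd(II) is therefore d¹⁰.
Coordination number: 6.
Six donors around a single metal centre give an octahedral coordination sphere.

octahedral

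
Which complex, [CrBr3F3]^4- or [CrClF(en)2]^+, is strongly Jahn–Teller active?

[CrBr3F3]^4-

[CrBr3F3]^4-: Summing ligand charges against the −4 overall charge gives an oxidation state of +2 for chromium. Cr sits in group 6, so the d-electron count is 6 − 2 = 4. Bromide and fluoride are weak-field ligands for a first-row metal, so the complex is high-spin. The t₂g³e_g¹ (high-spin) configuration has an unevenly filled e_g set; the Jahn–Teller theorem predicts a tetragonal distortion (typically axial elongation) to lift the degeneracy.
[CrClF(en)2]^+: Summing ligand charges against the +1 overall charge gives an oxidation state of +3 for chromium. Chromium is a group-6 element; Cr(III) is therefore d³. The d³ configuration leaves the e_g set evenly filled (or empty) — no strong Jahn–Teller driving force.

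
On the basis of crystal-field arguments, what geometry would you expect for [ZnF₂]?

Each fluoride is −1; balancing the 0 overall charge requires Zn(II).
Group 12 minus oxidation state 2 gives a d¹⁰ configuration.
With 2 monodentate ligands the coordination number is 2.
A d¹⁰ ion with only two ligands adopts a linear arrangement (sp hybridisation; no CFSE preference).

linear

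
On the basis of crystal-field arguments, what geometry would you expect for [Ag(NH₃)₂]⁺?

linear

Summing ligand charges against the +1 overall charge gives an oxidation state of +1 for silver.
Ag sits in group 11, so the d-electron count is 11 − 1 = 10.
Coordination number: 2.
A d¹⁰ ion with only two ligands adopts a linear arrangement (sp hybridisation; no CFSE preference).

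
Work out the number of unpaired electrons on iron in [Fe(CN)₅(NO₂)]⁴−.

0

Ligand charges: each cyanide is −1; each nitro (N-bound nitrite) is −1. With an overall charge of −4 the iron centre must be in the +2 oxidation state.
Iron is a group-8 element; Fe(II) is therefore d⁶.
The spin state decides the count: Cyanide and nitro (N-bound nitrite) are strong-field ligands (high in the spectrochemical series) for a first-row metal, so the complex is low-spin.
An octahedral low-spin d⁶ ion is t₂g⁶e_g⁰, giving 0 unpaired electrons.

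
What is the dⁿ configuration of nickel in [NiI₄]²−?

Ligand charges: each iodide is −1. With an overall charge of −2 the nickel centre must be in the +2 oxidation state.
Group 10 minus oxidation state 2 gives a d⁸ configuration.

d⁸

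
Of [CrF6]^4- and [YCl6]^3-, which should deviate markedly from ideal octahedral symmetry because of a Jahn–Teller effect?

[CrF6]^4-: Ligand charges: each fluoride is −1. With an overall charge of −4 the chromium centre must be in the +2 oxidation state. Chromium is a group-6 element; Cr(II) is therefore d⁴. Fluoride is a weak-field ligand for a first-row metal, so the complex is high-spin. The t₂g³e_g¹ (high-spin) configuration has an unevenly filled e_g set; the Jahn–Teller theorem predicts a tetragonal distortion (typically axial elongation) to lift the degeneracy.
[YCl6]^3-: Ligand charges: each chloride is −1. With an overall charge of −3 the yttrium centre must be in the +3 oxidation state. Y sits in group 3, so the d-electron count is 3 − 3 = 0. The d⁰ configuration leaves the e_g set evenly filled (or empty) — no strong Jahn–Teller driving force.

[CrF6]^4-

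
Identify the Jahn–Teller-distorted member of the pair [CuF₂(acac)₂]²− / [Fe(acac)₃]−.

[CuF₂(acac)₂]²−

[CuF₂(acac)₂]²−: Ligand charges: each fluoride is −1; each acetylacetonate is −1. With an overall charge of −2 the copper centre must be in the +2 oxidation state. Cu sits in group 11, so the d-electron count is 11 − 2 = 9. The t₂g⁶e_g³ configuration has an unevenly filled e_g set; the Jahn–Teller theorem predicts a tetragonal distortion (typically axial elongation) to lift the degeneracy.
[Fe(acac)₃]−: Summing ligand charges against the −1 overall charge gives an oxidation state of +2 for iron. Fe sits in group 8, so the d-electron count is 8 − 2 = 6. Acetylacetonate is a weak-field ligand for a first-row metal, so the complex is high-spin. The d⁶ configuration leaves the e_g set evenly filled (or empty) — no strong Jahn–Teller driving force.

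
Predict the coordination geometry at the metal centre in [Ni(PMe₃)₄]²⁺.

Summing ligand charges against the +2 overall charge gives an oxidation state of +2 for nickel.
Group 10 minus oxidation state 2 gives a d⁸ configuration.
With 4 monodentate ligands the coordination number is 4.
Trimethylphosphine is a strong-field ligand (high in the spectrochemical series).
A 3d d⁸ ion with strong-field ligands gains enough CFSE to favour square planar over tetrahedral.

square planar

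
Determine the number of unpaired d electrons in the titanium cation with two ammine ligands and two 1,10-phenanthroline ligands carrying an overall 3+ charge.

1

Summing ligand charges against the +3 overall charge gives an oxidation state of +3 for titanium.
Ti sits in group 4, so the d-electron count is 4 − 3 = 1.
Counting donor atoms: 2×ammonia (monodentate) → 2 donors; 2×1,10-phenanthroline (bidentate) → 4 donors. Coordination number = 6.
In an octahedral field the d¹ configuration is t₂g¹e_g⁰ (only one arrangement possible), giving 1 unpaired electron.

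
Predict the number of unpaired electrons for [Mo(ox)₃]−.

Each oxalate is −2; balancing the −1 overall charge requires Mo(V).
Group 6 minus oxidation state 5 gives a d¹ configuration.
Counting donor atoms: 3×oxalate (bidentate) → 6 donors. Coordination number = 6.
In an octahedral field the d¹ configuration is t₂g¹e_g⁰ (only one arrangement possible), giving 1 unpaired electron.

1 unpaired electron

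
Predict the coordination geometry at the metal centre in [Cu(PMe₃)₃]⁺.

Trimethylphosphine is neutral; balancing the +1 overall charge requires Cu(I).
Group 11 minus oxidation state 1 gives a d¹⁰ configuration.
Coordination number: 3.
Three ligands around a d¹⁰ centre minimise repulsion in a trigonal-planar arrangement.

trigonal planar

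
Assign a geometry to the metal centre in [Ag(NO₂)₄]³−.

tetrahedral

Ligand charges: each nitro (N-bound nitrite) is −1. With an overall charge of −3 the silver centre must be in the +1 oxidation state.
Group 11 minus oxidation state 1 gives a d¹⁰ configuration.
Coordination number: 4.
A d¹⁰ ion has no crystal-field stabilisation preference between square planar and tetrahedral, so four ligands adopt the sterically favoured tetrahedral geometry.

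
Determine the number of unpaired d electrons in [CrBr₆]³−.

3 unpaired electrons

Each bromide is −1; balancing the −3 overall charge requires Cr(III).
Cr sits in group 6, so the d-electron count is 6 − 3 = 3.
In an octahedral field the d³ configuration is t₂g³e_g⁰ (only one arrangement possible), giving 3 unpaired electrons.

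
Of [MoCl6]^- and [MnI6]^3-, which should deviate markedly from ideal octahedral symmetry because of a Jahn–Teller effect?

[MnI6]^3-

[MoCl6]^-: Ligand charges: each chloride is −1. With an overall charge of −1 the molybdenum centre must be in the +5 oxidation state. Molybdenum is a group-6 element; Mo(V) is therefore d¹. The d¹ configuration leaves the e_g set evenly filled (or empty) — no strong Jahn–Teller driving force.
[MnI6]^3-: Summing ligand charges against the −3 overall charge gives an oxidation state of +3 for manganese. Group 7 minus oxidation state 3 gives a d⁴ configuration. Iodide is a weak-field ligand for a first-row metal, so the complex is high-spin. The t₂g³e_g¹ (high-spin) configuration has an unevenly filled e_g set; the Jahn–Teller theorem predicts a tetragonal distortion (typically axial elongation) to lift the degeneracy.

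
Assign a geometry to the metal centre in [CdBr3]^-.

Ligand charges: each bromide is −1. With an overall charge of −1 the cadmium centre must be in the +2 oxidation state.
Group 12 minus oxidation state 2 gives a d¹⁰ configuration.
Coordination number: 3.
Three ligands around a d¹⁰ centre minimise repulsion in a trigonal-planar arrangement.

trigonal planar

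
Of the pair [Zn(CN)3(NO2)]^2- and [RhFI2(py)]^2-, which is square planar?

[RhFI2(py)]^2-

For [Zn(CN)3(NO2)]^2-: Each cyanide is −1; each nitro (N-bound nitrite) is −1; balancing the −2 overall charge requires Zn(II). Zinc is a group-12 element; Zn(II) is therefore d¹⁰. A d¹⁰ ion has no crystal-field stabilisation preference between square planar and tetrahedral, so four ligands adopt the sterically favoured tetrahedral geometry. → tetrahedral.
For [RhFI2(py)]^2-: Each fluoride is −1; each iodide is −1; pyridine is neutral; balancing the −2 overall charge requires Rh(I). Rh sits in group 9, so the d-electron count is 9 − 1 = 8. A 4d d⁸ ion has a large crystal-field splitting; square planar leaves the high-energy d_{x²−y²} orbital empty and maximises CFSE. → square planar.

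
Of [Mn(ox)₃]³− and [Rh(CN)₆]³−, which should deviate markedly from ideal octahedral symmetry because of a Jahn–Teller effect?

[Mn(ox)₃]³−: Ligand charges: each oxalate is −2. With an overall charge of −3 the manganese centre must be in the +3 oxidation state. Group 7 minus oxidation state 3 gives a d⁴ configuration. Oxalate is a weak-field ligand for a first-row metal, so the complex is high-spin. The t₂g³e_g¹ (high-spin) configuration has an unevenly filled e_g set; the Jahn–Teller theorem predicts a tetragonal distortion (typically axial elongation) to lift the degeneracy.
[Rh(CN)₆]³−: Ligand charges: each cyanide is −1. With an overall charge of −3 the rhodium centre must be in the +3 oxidation state. Rh sits in group 9, so the d-electron count is 9 − 3 = 6. A 4d ion has a large Δₒ and is invariably low-spin. The d⁶ configuration leaves the e_g set evenly filled (or empty) — no strong Jahn–Teller driving force.

[Mn(ox)₃]³−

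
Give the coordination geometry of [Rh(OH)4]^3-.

Each hydroxide is −1; balancing the −3 overall charge requires Rh(I).
Group 9 minus oxidation state 1 gives a d⁸ configuration.
Coordination number: 4.
A 4d d⁸ ion has a large crystal-field splitting; square planar leaves the high-energy d_{x²−y²} orbital empty and maximises CFSE.

square planar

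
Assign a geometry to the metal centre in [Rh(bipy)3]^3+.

octahedral

Ligand charges: 2,2′-bipyridine is neutral. With an overall charge of +3 the rhodium centre must be in the +3 oxidation state.
Rhodium is a group-9 element; Rh(III) is therefore d⁶.
Counting donor atoms: 3×2,2′-bipyridine (bidentate) → 6 donors. Coordination number = 6.
Six donors around a single metal centre give an octahedral coordination sphere.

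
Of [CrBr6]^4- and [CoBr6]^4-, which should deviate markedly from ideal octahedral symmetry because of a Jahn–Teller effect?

[CrBr6]^4-

[CrBr6]^4-: Each bromide is −1; balancing the −4 overall charge requires Cr(II). Chromium is a group-6 element; Cr(II) is therefore d⁴. Bromide is a weak-field ligand for a first-row metal, so the complex is high-spin. The t₂g³e_g¹ (high-spin) configuration has an unevenly filled e_g set; the Jahn–Teller theorem predicts a tetragonal distortion (typically axial elongation) to lift the degeneracy.
[CoBr6]^4-: Each bromide is −1; balancing the −4 overall charge requires Co(II). Cobalt is a group-9 element; Co(II) is therefore d⁷. Bromide is a weak-field ligand for a first-row metal, so the complex is high-spin. The d⁷ configuration leaves the e_g set evenly filled (or empty) — no strong Jahn–Teller driving force.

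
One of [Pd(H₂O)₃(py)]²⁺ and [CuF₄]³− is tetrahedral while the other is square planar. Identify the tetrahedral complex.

For [Pd(H₂O)₃(py)]²⁺: Ligand charges: water is neutral; pyridine is neutral. With an overall charge of +2 the palladium centre must be in the +2 oxidation state. Pd sits in group 10, so the d-electron count is 10 − 2 = 8. A 4d d⁸ ion has a large crystal-field splitting; square planar leaves the high-energy d_{x²−y²} orbital empty and maximises CFSE. → square planar.
For [CuF₄]³−: Each fluoride is −1; balancing the −3 overall charge requires Cu(I). Cu sits in group 11, so the d-electron count is 11 − 1 = 10. A d¹⁰ ion has no crystal-field stabilisation preference between square planar and tetrahedral, so four ligands adopt the sterically favoured tetrahedral geometry. → tetrahedral.

[CuF₄]³−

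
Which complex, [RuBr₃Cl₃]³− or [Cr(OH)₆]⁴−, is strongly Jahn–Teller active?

[RuBr₃Cl₃]³−: Ligand charges: each bromide is −1; each chloride is −1. With an overall charge of −3 the ruthenium centre must be in the +3 oxidation state. Group 8 minus oxidation state 3 gives a d⁵ configuration. A 4d ion has a large Δₒ and is invariably low-spin. The d⁵ configuration leaves the e_g set evenly filled (or empty) — no strong Jahn–Teller driving force.
[Cr(OH)₆]⁴−: Ligand charges: each hydroxide is −1. With an overall charge of −4 the chromium centre must be in the +2 oxidation state. Group 6 minus oxidation state 2 gives a d⁴ configuration. Hydroxide is a weak-field ligand for a first-row metal, so the complex is high-spin. The t₂g³e_g¹ (high-spin) configuration has an unevenly filled e_g set; the Jahn–Teller theorem predicts a tetragonal distortion (typically axial elongation) to lift the degeneracy.

[Cr(OH)₆]⁴−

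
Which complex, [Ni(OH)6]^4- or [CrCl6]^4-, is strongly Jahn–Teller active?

[Ni(OH)6]^4-: Each hydroxide is −1; balancing the −4 overall charge requires Ni(II). Group 10 minus oxidation state 2 gives a d⁸ configuration. The d⁸ configuration leaves the e_g set evenly filled (or empty) — no strong Jahn–Teller driving force.
[CrCl6]^4-: Ligand charges: each chloride is −1. With an overall charge of −4 the chromium centre must be in the +2 oxidation state. Cr sits in group 6, so the d-electron count is 6 − 2 = 4. Chloride is a weak-field ligand for a first-row metal, so the complex is high-spin. The t₂g³e_g¹ (high-spin) configuration has an unevenly filled e_g set; the Jahn–Teller theorem predicts a tetragonal distortion (typically axial elongation) to lift the degeneracy.

[CrCl6]^4-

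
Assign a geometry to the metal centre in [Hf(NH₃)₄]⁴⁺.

Ammonia is neutral; balancing the +4 overall charge requires Hf(IV).
Hafnium is a group-4 element; Hf(IV) is therefore d⁰.
With 4 monodentate ligands the coordination number is 4.
A d⁰ ion has no crystal-field stabilisation preference between square planar and tetrahedral, so four ligands adopt the sterically favoured tetrahedral geometry.

tetrahedral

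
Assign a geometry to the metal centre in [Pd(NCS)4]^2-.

Each isothiocyanate is −1; balancing the −2 overall charge requires Pd(II).
Palladium is a group-10 element; Pd(II) is therefore d⁸.
With 4 monodentate ligands the coordination number is 4.
A 4d d⁸ ion has a large crystal-field splitting; square planar leaves the high-energy d_{x²−y²} orbital empty and maximises CFSE.

square planar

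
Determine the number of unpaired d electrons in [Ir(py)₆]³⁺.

0

Ligand charges: pyridine is neutral. With an overall charge of +3 the iridium centre must be in the +3 oxidation state.
Ir sits in group 9, so the d-electron count is 9 − 3 = 6.
The spin state decides the count: a 5d ion has a large Δₒ and is invariably low-spin.
An octahedral low-spin d⁶ ion is t₂g⁶e_g⁰, giving 0 unpaired electrons.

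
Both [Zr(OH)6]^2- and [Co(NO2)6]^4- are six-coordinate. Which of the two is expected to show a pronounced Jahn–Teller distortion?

[Zr(OH)6]^2-: Ligand charges: each hydroxide is −1. With an overall charge of −2 the zirconium centre must be in the +4 oxidation state. Zirconium is a group-4 element; Zr(IV) is therefore d⁰. The d⁰ configuration leaves the e_g set evenly filled (or empty) — no strong Jahn–Teller driving force.
[Co(NO2)6]^4-: Summing ligand charges against the −4 overall charge gives an oxidation state of +2 for cobalt. Cobalt is a group-9 element; Co(II) is therefore d⁷. Nitro (N-bound nitrite) is a strong-field ligand (high in the spectrochemical series) for a first-row metal, so the complex is low-spin. The t₂g⁶e_g¹ (low-spin) configuration has an unevenly filled e_g set; the Jahn–Teller theorem predicts a tetragonal distortion (typically axial elongation) to lift the degeneracy.

[Co(NO2)6]^4-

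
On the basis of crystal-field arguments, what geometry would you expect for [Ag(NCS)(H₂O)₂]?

Summing ligand charges against the 0 overall charge gives an oxidation state of +1 for silver.
Group 11 minus oxidation state 1 gives a d¹⁰ configuration.
With 3 monodentate ligands the coordination number is 3.
Three ligands around a d¹⁰ centre minimise repulsion in a trigonal-planar arrangement.

trigonal planar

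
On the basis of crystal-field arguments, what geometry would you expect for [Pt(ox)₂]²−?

square planar

Summing ligand charges against the −2 overall charge gives an oxidation state of +2 for platinum.
Platinum is a group-10 element; Pt(II) is therefore d⁸.
Counting donor atoms: 2×oxalate (bidentate) → 4 donors. Coordination number = 4.
A 5d d⁸ ion has a large crystal-field splitting; square planar leaves the high-energy d_{x²−y²} orbital empty and maximises CFSE.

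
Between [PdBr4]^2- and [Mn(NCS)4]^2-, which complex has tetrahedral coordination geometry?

[Mn(NCS)4]^2-

For [PdBr4]^2-: Ligand charges: each bromide is −1. With an overall charge of −2 the palladium centre must be in the +2 oxidation state. Pd sits in group 10, so the d-electron count is 10 − 2 = 8. A 4d d⁸ ion has a large crystal-field splitting; square planar leaves the high-energy d_{x²−y²} orbital empty and maximises CFSE. → square planar.
For [Mn(NCS)4]^2-: Ligand charges: each isothiocyanate is −1. With an overall charge of −2 the manganese centre must be in the +2 oxidation state. Mn sits in group 7, so the d-electron count is 7 − 2 = 5. A high-spin d⁵ ion has zero CFSE in either geometry, so four ligands adopt the sterically favoured tetrahedral geometry. → tetrahedral.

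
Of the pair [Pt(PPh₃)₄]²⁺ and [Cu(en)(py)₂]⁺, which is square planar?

For [Pt(PPh₃)₄]²⁺: Triphenylphosphine is neutral; balancing the +2 overall charge requires Pt(II). Group 10 minus oxidation state 2 gives a d⁸ configuration. A 5d d⁸ ion has a large crystal-field splitting; square planar leaves the high-energy d_{x²−y²} orbital empty and maximises CFSE. → square planar.
For [Cu(en)(py)₂]⁺: Ethylenediamine is neutral; pyridine is neutral; balancing the +1 overall charge requires Cu(I). Copper is a group-11 element; Cu(I) is therefore d¹⁰. A d¹⁰ ion has no crystal-field stabilisation preference between square planar and tetrahedral, so four ligands adopt the sterically favoured tetrahedral geometry. → tetrahedral.

[Pt(PPh₃)₄]²⁺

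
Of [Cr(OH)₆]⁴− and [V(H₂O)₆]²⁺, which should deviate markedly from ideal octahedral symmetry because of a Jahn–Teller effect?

[Cr(OH)₆]⁴−: Ligand charges: each hydroxide is −1. With an overall charge of −4 the chromium centre must be in the +2 oxidation state. Chromium is a group-6 element; Cr(II) is therefore d⁴. Hydroxide is a weak-field ligand for a first-row metal, so the complex is high-spin. The t₂g³e_g¹ (high-spin) configuration has an unevenly filled e_g set; the Jahn–Teller theorem predicts a tetragonal distortion (typically axial elongation) to lift the degeneracy.
[V(H₂O)₆]²⁺: Summing ligand charges against the +2 overall charge gives an oxidation state of +2 for vanadium. V sits in group 5, so the d-electron count is 5 − 2 = 3. The d³ configuration leaves the e_g set evenly filled (or empty) — no strong Jahn–Teller driving force.

[Cr(OH)₆]⁴−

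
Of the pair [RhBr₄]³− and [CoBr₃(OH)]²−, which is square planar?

[RhBr₄]³−

For [RhBr₄]³−: Summing ligand charges against the −3 overall charge gives an oxidation state of +1 for rhodium. Rh sits in group 9, so the d-electron count is 9 − 1 = 8. A 4d d⁸ ion has a large crystal-field splitting; square planar leaves the high-energy d_{x²−y²} orbital empty and maximises CFSE. → square planar.
For [CoBr₃(OH)]²−: Each bromide is −1; each hydroxide is −1; balancing the −2 overall charge requires Co(II). Cobalt is a group-9 element; Co(II) is therefore d⁷. For a high-spin 3d d⁷ ion with weak-field ligands the small Δₜ gives little square-planar CFSE advantage, so four ligands adopt the sterically favoured tetrahedral geometry. → tetrahedral.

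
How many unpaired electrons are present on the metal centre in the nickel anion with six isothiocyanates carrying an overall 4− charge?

2

Each isothiocyanate is −1; balancing the −4 overall charge requires Ni(II).
Group 10 minus oxidation state 2 gives a d⁸ configuration.
In an octahedral field the d⁸ configuration is t₂g⁶e_g² (only one arrangement possible), giving 2 unpaired electrons.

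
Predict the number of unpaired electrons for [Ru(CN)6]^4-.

0

Each cyanide is −1; balancing the −4 overall charge requires Ru(II).
Ru sits in group 8, so the d-electron count is 8 − 2 = 6.
The spin state decides the count: a 4d ion has a large Δₒ and is invariably low-spin.
An octahedral low-spin d⁶ ion is t₂g⁶e_g⁰, giving 0 unpaired electrons.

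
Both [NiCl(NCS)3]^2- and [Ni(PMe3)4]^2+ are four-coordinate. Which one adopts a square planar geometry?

For [NiCl(NCS)3]^2-: Summing ligand charges against the −2 overall charge gives an oxidation state of +2 for nickel. Group 10 minus oxidation state 2 gives a d⁸ configuration. Chloride and isothiocyanate are weak-field ligands. With weak-field ligands the CFSE gain from square planar is small, so a 3d d⁸ ion takes the sterically preferred tetrahedral geometry. → tetrahedral.
For [Ni(PMe3)4]^2+: Trimethylphosphine is neutral; balancing the +2 overall charge requires Ni(II). Nickel is a group-10 element; Ni(II) is therefore d⁸. Trimethylphosphine is a strong-field ligand (high in the spectrochemical series). A 3d d⁸ ion with strong-field ligands gains enough CFSE to favour square planar over tetrahedral. → square planar.

[Ni(PMe3)4]^2+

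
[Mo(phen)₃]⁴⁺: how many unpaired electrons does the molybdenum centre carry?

Ligand charges: 1,10-phenanthroline is neutral. With an overall charge of +4 the molybdenum centre must be in the +4 oxidation state.
Group 6 minus oxidation state 4 gives a d² configuration.
Counting donor atoms: 3×1,10-phenanthroline (bidentate) → 6 donors. Coordination number = 6.
In an octahedral field the d² configuration is t₂g²e_g⁰ (only one arrangement possible), giving 2 unpaired electrons.

2 unpaired electrons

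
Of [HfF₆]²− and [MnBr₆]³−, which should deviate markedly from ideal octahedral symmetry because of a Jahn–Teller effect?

[HfF₆]²−: Summing ligand charges against the −2 overall charge gives an oxidation state of +4 for hafnium. Group 4 minus oxidation state 4 gives a d⁰ configuration. The d⁰ configuration leaves the e_g set evenly filled (or empty) — no strong Jahn–Teller driving force.
[MnBr₆]³−: Ligand charges: each bromide is −1. With an overall charge of −3 the manganese centre must be in the +3 oxidation state. Mn sits in group 7, so the d-electron count is 7 − 3 = 4. Bromide is a weak-field ligand for a first-row metal, so the complex is high-spin. The t₂g³e_g¹ (high-spin) configuration has an unevenly filled e_g set; the Jahn–Teller theorem predicts a tetragonal distortion (typically axial elongation) to lift the degeneracy.

[MnBr₆]³−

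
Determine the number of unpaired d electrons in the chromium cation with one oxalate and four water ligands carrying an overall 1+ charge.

Ligand charges: each oxalate is −2; water is neutral. With an overall charge of +1 the chromium centre must be in the +3 oxidation state.
Group 6 minus oxidation state 3 gives a d³ configuration.
Counting donor atoms: 1×oxalate (bidentate) → 2 donors; 4×water (monodentate) → 4 donors. Coordination number = 6.
In an octahedral field the d³ configuration is t₂g³e_g⁰ (only one arrangement possible), giving 3 unpaired electrons.

3 unpaired electrons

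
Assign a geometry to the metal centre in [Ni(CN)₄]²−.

square planar

Summing ligand charges against the −2 overall charge gives an oxidation state of +2 for nickel.
Ni sits in group 10, so the d-electron count is 10 − 2 = 8.
With 4 monodentate ligands the coordination number is 4.
Cyanide is a strong-field ligand (high in the spectrochemical series).
A 3d d⁸ ion with strong-field ligands gains enough CFSE to favour square planar over tetrahedral.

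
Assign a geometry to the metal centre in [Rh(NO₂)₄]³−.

square planar

Ligand charges: each nitro (N-bound nitrite) is −1. With an overall charge of −3 the rhodium centre must be in the +1 oxidation state.
Rhodium is a group-9 element; Rh(I) is therefore d⁸.
Coordination number: 4.
A 4d d⁸ ion has a large crystal-field splitting; square planar leaves the high-energy d_{x²−y²} orbital empty and maximises CFSE.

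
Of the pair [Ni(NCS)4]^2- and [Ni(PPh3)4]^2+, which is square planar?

[Ni(PPh3)4]^2+

For [Ni(NCS)4]^2-: Each isothiocyanate is −1; balancing the −2 overall charge requires Ni(II). Nickel is a group-10 element; Ni(II) is therefore d⁸. Isothiocyanate is a weak-field ligand. With weak-field ligands the CFSE gain from square planar is small, so a 3d d⁸ ion takes the sterically preferred tetrahedral geometry. → tetrahedral.
For [Ni(PPh3)4]^2+: Ligand charges: triphenylphosphine is neutral. With an overall charge of +2 the nickel centre must be in the +2 oxidation state. Ni sits in group 10, so the d-electron count is 10 − 2 = 8. Triphenylphosphine is a strong-field ligand (high in the spectrochemical series). A 3d d⁸ ion with strong-field ligands gains enough CFSE to favour square planar over tetrahedral. → square planar.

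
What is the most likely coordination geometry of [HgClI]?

linear

Summing ligand charges against the 0 overall charge gives an oxidation state of +2 for mercury.
Hg sits in group 12, so the d-electron count is 12 − 2 = 10.
With 2 monodentate ligands the coordination number is 2.
A d¹⁰ ion with only two ligands adopts a linear arrangement (sp hybridisation; no CFSE preference).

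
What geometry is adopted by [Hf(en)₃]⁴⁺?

Summing ligand charges against the +4 overall charge gives an oxidation state of +4 for hafnium.
Group 4 minus oxidation state 4 gives a d⁰ configuration.
Counting donor atoms: 3×ethylenediamine (bidentate) → 6 donors. Coordination number = 6.
Six donors around a single metal centre give an octahedral coordination sphere.

octahedral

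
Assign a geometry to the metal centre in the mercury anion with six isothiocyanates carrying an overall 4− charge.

Ligand charges: each isothiocyanate is −1. With an overall charge of −4 the mercury centre must be in the +2 oxidation state.
Mercury is a group-12 element; Hg(II) is therefore d¹⁰.
With 6 monodentate ligands the coordination number is 6.
Six donors around a single metal centre give an octahedral coordination sphere.

octahedral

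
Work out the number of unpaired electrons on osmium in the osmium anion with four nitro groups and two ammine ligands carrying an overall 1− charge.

Ligand charges: each nitro (N-bound nitrite) is −1; ammonia is neutral. With an overall charge of −1 the osmium centre must be in the +3 oxidation state.
Os sits in group 8, so the d-electron count is 8 − 3 = 5.
The spin state decides the count: a 5d ion has a large Δₒ and is invariably low-spin.
An octahedral low-spin d⁵ ion is t₂g⁵e_g⁰, giving 1 unpaired electron.

1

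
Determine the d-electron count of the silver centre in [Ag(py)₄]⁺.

Pyridine is neutral; balancing the +1 overall charge requires Ag(I).
Ag sits in group 11, so the d-electron count is 11 − 1 = 10.

d¹⁰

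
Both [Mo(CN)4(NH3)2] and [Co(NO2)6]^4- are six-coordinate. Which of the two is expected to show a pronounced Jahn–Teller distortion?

[Mo(CN)4(NH3)2]: Ligand charges: each cyanide is −1; ammonia is neutral. With an overall charge of 0 the molybdenum centre must be in the +4 oxidation state. Molybdenum is a group-6 element; Mo(IV) is therefore d². The d² configuration leaves the e_g set evenly filled (or empty) — no strong Jahn–Teller driving force.
[Co(NO2)6]^4-: Each nitro (N-bound nitrite) is −1; balancing the −4 overall charge requires Co(II). Group 9 minus oxidation state 2 gives a d⁷ configuration. Nitro (N-bound nitrite) is a strong-field ligand (high in the spectrochemical series) for a first-row metal, so the complex is low-spin. The t₂g⁶e_g¹ (low-spin) configuration has an unevenly filled e_g set; the Jahn–Teller theorem predicts a tetragonal distortion (typically axial elongation) to lift the degeneracy.

[Co(NO2)6]^4-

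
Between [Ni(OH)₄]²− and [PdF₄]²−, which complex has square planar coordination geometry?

[PdF₄]²−

For [Ni(OH)₄]²−: Summing ligand charges against the −2 overall charge gives an oxidation state of +2 for nickel. Nickel is a group-10 element; Ni(II) is therefore d⁸. Hydroxide is a weak-field ligand. With weak-field ligands the CFSE gain from square planar is small, so a 3d d⁸ ion takes the sterically preferred tetrahedral geometry. → tetrahedral.
For [PdF₄]²−: Summing ligand charges against the −2 overall charge gives an oxidation state of +2 for palladium. Palladium is a group-10 element; Pd(II) is therefore d⁸. A 4d d⁸ ion has a large crystal-field splitting; square planar leaves the high-energy d_{x²−y²} orbital empty and maximises CFSE. → square planar.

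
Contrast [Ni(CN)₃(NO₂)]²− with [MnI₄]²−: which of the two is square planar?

For [Ni(CN)₃(NO₂)]²−: Each cyanide is −1; each nitro (N-bound nitrite) is −1; balancing the −2 overall charge requires Ni(II). Nickel is a group-10 element; Ni(II) is therefore d⁸. Cyanide and nitro (N-bound nitrite) are strong-field ligands (high in the spectrochemical series). A 3d d⁸ ion with strong-field ligands gains enough CFSE to favour square planar over tetrahedral. → square planar.
For [MnI₄]²−: Each iodide is −1; balancing the −2 overall charge requires Mn(II). Manganese is a group-7 element; Mn(II) is therefore d⁵. A high-spin d⁵ ion has zero CFSE in either geometry, so four ligands adopt the sterically favoured tetrahedral geometry. → tetrahedral.

[Ni(CN)₃(NO₂)]²−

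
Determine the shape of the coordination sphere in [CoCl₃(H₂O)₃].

Ligand charges: each chloride is −1; water is neutral. With an overall charge of 0 the cobalt centre must be in the +3 oxidation state.
Cobalt is a group-9 element; Co(III) is therefore d⁶.
With 6 monodentate ligands the coordination number is 6.
Six donors around a single metal centre give an octahedral coordination sphere.

octahedral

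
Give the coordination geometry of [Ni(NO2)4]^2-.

Summing ligand charges against the −2 overall charge gives an oxidation state of +2 for nickel.
Ni sits in group 10, so the d-electron count is 10 − 2 = 8.
Coordination number: 4.
Nitro (N-bound nitrite) is a strong-field ligand (high in the spectrochemical series).
A 3d d⁸ ion with strong-field ligands gains enough CFSE to favour square planar over tetrahedral.

square planar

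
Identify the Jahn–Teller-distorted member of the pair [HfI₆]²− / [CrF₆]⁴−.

[CrF₆]⁴−

[HfI₆]²−: Each iodide is −1; balancing the −2 overall charge requires Hf(IV). Group 4 minus oxidation state 4 gives a d⁰ configuration. The d⁰ configuration leaves the e_g set evenly filled (or empty) — no strong Jahn–Teller driving force.
[CrF₆]⁴−: Ligand charges: each fluoride is −1. With an overall charge of −4 the chromium centre must be in the +2 oxidation state. Cr sits in group 6, so the d-electron count is 6 − 2 = 4. Fluoride is a weak-field ligand for a first-row metal, so the complex is high-spin. The t₂g³e_g¹ (high-spin) configuration has an unevenly filled e_g set; the Jahn–Teller theorem predicts a tetragonal distortion (typically axial elongation) to lift the degeneracy.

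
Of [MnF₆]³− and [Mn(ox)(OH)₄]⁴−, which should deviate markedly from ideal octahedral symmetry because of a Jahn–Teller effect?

[MnF₆]³−: Each fluoride is −1; balancing the −3 overall charge requires Mn(III). Mn sits in group 7, so the d-electron count is 7 − 3 = 4. Fluoride is a weak-field ligand for a first-row metal, so the complex is high-spin. The t₂g³e_g¹ (high-spin) configuration has an unevenly filled e_g set; the Jahn–Teller theorem predicts a tetragonal distortion (typically axial elongation) to lift the degeneracy.
[Mn(ox)(OH)₄]⁴−: Summing ligand charges against the −4 overall charge gives an oxidation state of +2 for manganese. Mn sits in group 7, so the d-electron count is 7 − 2 = 5. Hydroxide and oxalate are weak-field ligands for a first-row metal, so the complex is high-spin. The d⁵ configuration leaves the e_g set evenly filled (or empty) — no strong Jahn–Teller driving force.

[MnF₆]³−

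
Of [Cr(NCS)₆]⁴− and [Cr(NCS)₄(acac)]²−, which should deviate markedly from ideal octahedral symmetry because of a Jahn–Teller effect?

[Cr(NCS)₆]⁴−: Ligand charges: each isothiocyanate is −1. With an overall charge of −4 the chromium centre must be in the +2 oxidation state. Chromium is a group-6 element; Cr(II) is therefore d⁴. Isothiocyanate is a weak-field ligand for a first-row metal, so the complex is high-spin. The t₂g³e_g¹ (high-spin) configuration has an unevenly filled e_g set; the Jahn–Teller theorem predicts a tetragonal distortion (typically axial elongation) to lift the degeneracy.
[Cr(NCS)₄(acac)]²−: Each isothiocyanate is −1; each acetylacetonate is −1; balancing the −2 overall charge requires Cr(III). Chromium is a group-6 element; Cr(III) is therefore d³. The d³ configuration leaves the e_g set evenly filled (or empty) — no strong Jahn–Teller driving force.

[Cr(NCS)₆]⁴−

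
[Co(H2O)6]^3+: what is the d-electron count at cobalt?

d⁶

Summing ligand charges against the +3 overall charge gives an oxidation state of +3 for cobalt.
Cobalt is a group-9 element; Co(III) is therefore d⁶.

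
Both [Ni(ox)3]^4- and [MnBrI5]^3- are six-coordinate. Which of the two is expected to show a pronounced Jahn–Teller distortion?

[Ni(ox)3]^4-: Each oxalate is −2; balancing the −4 overall charge requires Ni(II). Nickel is a group-10 element; Ni(II) is therefore d⁸. The d⁸ configuration leaves the e_g set evenly filled (or empty) — no strong Jahn–Teller driving force.
[MnBrI5]^3-: Summing ligand charges against the −3 overall charge gives an oxidation state of +3 for manganese. Mn sits in group 7, so the d-electron count is 7 − 3 = 4. Bromide and iodide are weak-field ligands for a first-row metal, so the complex is high-spin. The t₂g³e_g¹ (high-spin) configuration has an unevenly filled e_g set; the Jahn–Teller theorem predicts a tetragonal distortion (typically axial elongation) to lift the degeneracy.

[MnBrI5]^3-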